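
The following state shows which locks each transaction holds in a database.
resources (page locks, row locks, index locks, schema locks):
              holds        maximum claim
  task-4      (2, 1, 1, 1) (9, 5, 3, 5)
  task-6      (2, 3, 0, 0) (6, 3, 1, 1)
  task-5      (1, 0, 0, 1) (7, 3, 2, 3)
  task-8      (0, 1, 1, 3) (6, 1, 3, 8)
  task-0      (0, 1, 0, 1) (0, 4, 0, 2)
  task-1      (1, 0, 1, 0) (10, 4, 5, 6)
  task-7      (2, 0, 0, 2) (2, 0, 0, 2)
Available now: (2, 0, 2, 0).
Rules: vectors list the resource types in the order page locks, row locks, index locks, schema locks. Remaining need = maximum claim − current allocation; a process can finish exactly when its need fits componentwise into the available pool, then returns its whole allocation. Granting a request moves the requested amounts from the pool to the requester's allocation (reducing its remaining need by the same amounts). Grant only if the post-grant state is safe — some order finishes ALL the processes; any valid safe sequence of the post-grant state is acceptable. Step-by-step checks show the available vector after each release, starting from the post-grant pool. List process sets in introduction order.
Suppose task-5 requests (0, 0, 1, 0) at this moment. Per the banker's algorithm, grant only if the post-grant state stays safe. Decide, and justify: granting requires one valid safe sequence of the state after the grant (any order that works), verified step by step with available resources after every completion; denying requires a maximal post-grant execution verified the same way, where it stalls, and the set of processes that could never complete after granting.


GRANT: granting preserves safety; a valid post-grant sequence is task-7, task-6, task-5, task-0, task-4, task-8, task-1.
Key observation: granting shrinks the pool to (2, 0, 1, 0), yet task-7 still fits and the chain goes through.
Check on the post-grant state, step by step:
  pool = (2, 0, 1, 0)
  task-7: need (0, 0, 0, 0) fits (2, 0, 1, 0); releases (2, 0, 0, 2), pool now (4, 0, 1, 2)
  task-6: need (4, 0, 1, 1) fits (4, 0, 1, 2); releases (2, 3, 0, 0), pool now (6, 3, 1, 2)
  task-5: need (6, 3, 1, 2) fits (6, 3, 1, 2); releases (1, 0, 1, 1), pool now (7, 3, 2, 3)
  task-0: need (0, 3, 0, 1) fits (7, 3, 2, 3); releases (0, 1, 0, 1), pool now (7, 4, 2, 4)
  task-4: need (7, 4, 2, 4) fits (7, 4, 2, 4); releases (2, 1, 1, 1), pool now (9, 5, 3, 5)
  task-8: need (6, 0, 2, 5) fits (9, 5, 3, 5); releases (0, 1, 1, 3), pool now (9, 6, 4, 8)
  task-1: need (9, 4, 4, 6) fits (9, 6, 4, 8); releases (1, 0, 1, 0), pool now (10, 6, 5, 8)


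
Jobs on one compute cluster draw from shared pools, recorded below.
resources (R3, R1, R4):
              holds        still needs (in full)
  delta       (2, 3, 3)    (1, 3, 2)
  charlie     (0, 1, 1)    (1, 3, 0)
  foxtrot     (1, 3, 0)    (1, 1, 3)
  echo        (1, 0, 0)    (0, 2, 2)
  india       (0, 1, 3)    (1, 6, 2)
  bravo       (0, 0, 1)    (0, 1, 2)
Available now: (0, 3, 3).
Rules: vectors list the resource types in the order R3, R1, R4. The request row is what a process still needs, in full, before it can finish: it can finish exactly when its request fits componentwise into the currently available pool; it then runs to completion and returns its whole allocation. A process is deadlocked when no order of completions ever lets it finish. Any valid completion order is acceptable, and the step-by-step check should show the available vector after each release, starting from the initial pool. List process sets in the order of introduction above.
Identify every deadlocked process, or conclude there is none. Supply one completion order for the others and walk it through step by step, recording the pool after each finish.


The deadlocked set is empty.
Key observation: echo leads a chain of completions in which each release enables another process.
A valid finishing order for the others: echo, bravo, delta, india, foxtrot, charlie. Check, step by step:
  pool = (0, 3, 3)
  echo needs (0, 2, 2) <= (0, 3, 3) -> finishes; pool += (1, 0, 0) = (1, 3, 3)
  bravo needs (0, 1, 2) <= (1, 3, 3) -> finishes; pool += (0, 0, 1) = (1, 3, 4)
  delta needs (1, 3, 2) <= (1, 3, 4) -> finishes; pool += (2, 3, 3) = (3, 6, 7)
  india needs (1, 6, 2) <= (3, 6, 7) -> finishes; pool += (0, 1, 3) = (3, 7, 10)
  foxtrot needs (1, 1, 3) <= (3, 7, 10) -> finishes; pool += (1, 3, 0) = (4, 10, 10)
  charlie needs (1, 3, 0) <= (4, 10, 10) -> finishes; pool += (0, 1, 1) = (4, 11, 11)


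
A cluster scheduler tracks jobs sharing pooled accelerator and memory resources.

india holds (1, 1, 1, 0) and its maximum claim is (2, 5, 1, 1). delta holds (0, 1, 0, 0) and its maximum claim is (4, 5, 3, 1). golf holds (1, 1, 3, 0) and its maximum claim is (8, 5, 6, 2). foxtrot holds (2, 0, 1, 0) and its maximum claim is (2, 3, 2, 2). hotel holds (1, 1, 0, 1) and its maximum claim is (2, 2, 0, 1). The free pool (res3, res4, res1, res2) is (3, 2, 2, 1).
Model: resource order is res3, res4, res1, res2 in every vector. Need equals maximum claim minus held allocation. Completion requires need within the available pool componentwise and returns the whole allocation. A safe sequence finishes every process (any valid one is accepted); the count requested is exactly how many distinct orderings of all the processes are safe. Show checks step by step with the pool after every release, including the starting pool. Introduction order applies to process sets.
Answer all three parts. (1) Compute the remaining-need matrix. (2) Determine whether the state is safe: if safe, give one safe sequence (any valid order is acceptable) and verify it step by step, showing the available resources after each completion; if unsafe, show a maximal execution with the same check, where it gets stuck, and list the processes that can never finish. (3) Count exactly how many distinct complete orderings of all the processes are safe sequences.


(1) Remaining need (order res3, res4, res1, res2):
  india: (1, 4, 0, 1)
  delta: (4, 4, 3, 1)
  golf: (7, 4, 3, 2)
  foxtrot: (0, 3, 1, 2)
  hotel: (1, 1, 0, 0)
(2) The state is UNSAFE.
Key observation: the pool after hotel, foxtrot is (6, 3, 3, 2); every surviving request exceeds it in res4, so progress ends there.
A maximal execution: hotel, foxtrot — then nothing else fits. Walking it through:
  pool = (3, 2, 2, 1)
  hotel: need (1, 1, 0, 0) fits (3, 2, 2, 1); releases (1, 1, 0, 1), pool now (4, 3, 2, 2)
  foxtrot: need (0, 3, 1, 2) fits (4, 3, 2, 2); releases (2, 0, 1, 0), pool now (6, 3, 3, 2)
  india still needs (1, 4, 0, 1) but only (6, 3, 3, 2) is free — short on res4
  delta still needs (4, 4, 3, 1) but only (6, 3, 3, 2) is free — short on res4
  golf still needs (7, 4, 3, 2) but only (6, 3, 3, 2) is free — short on res3 and res4
Never able to finish: india, delta and golf.
(3) Precisely 0 of the possible complete orderings are safe sequences.


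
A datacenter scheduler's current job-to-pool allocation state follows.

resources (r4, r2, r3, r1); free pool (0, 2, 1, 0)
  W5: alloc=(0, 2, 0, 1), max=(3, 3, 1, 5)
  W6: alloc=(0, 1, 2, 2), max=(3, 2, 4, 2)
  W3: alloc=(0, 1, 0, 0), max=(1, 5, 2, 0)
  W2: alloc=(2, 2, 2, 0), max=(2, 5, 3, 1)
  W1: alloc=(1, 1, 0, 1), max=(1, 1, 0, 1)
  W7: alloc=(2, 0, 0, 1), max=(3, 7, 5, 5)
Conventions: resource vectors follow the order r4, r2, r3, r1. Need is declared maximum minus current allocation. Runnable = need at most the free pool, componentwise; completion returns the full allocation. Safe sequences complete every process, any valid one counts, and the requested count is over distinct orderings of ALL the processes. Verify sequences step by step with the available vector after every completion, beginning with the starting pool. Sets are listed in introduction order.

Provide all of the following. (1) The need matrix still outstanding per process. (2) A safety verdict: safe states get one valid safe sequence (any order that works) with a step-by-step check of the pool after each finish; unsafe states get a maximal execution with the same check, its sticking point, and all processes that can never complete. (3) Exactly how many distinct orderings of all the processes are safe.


(1) Remaining need (order r4, r2, r3, r1):
  W5: (3, 1, 1, 4)
  W6: (3, 1, 2, 0)
  W3: (1, 4, 2, 0)
  W2: (0, 3, 1, 1)
  W1: (0, 0, 0, 0)
  W7: (1, 7, 5, 4)
(2) UNSAFE — no complete ordering exists.
Key observation: even finishing W1, W2, W3, W6 leaves just (3, 7, 5, 3) free — too little r1 for any of the remaining processes.
A maximal execution: W1, W2, W3, W6 — then nothing else fits. Walking it through:
  pool = (0, 2, 1, 0)
  run W1 (needs (0, 0, 0, 0), free (0, 2, 1, 0)); after release of (1, 1, 0, 1) the pool is (1, 3, 1, 1)
  run W2 (needs (0, 3, 1, 1), free (1, 3, 1, 1)); after release of (2, 2, 2, 0) the pool is (3, 5, 3, 1)
  run W3 (needs (1, 4, 2, 0), free (3, 5, 3, 1)); after release of (0, 1, 0, 0) the pool is (3, 6, 3, 1)
  run W6 (needs (3, 1, 2, 0), free (3, 6, 3, 1)); after release of (0, 1, 2, 2) the pool is (3, 7, 5, 3)
  W5 still needs (3, 1, 1, 4) but only (3, 7, 5, 3) is free — short on r1
  W7 still needs (1, 7, 5, 4) but only (3, 7, 5, 3) is free — short on r1
Permanently blocked: W5 and W7.
(3) Exactly 0 of the possible complete orderings are safe sequences.


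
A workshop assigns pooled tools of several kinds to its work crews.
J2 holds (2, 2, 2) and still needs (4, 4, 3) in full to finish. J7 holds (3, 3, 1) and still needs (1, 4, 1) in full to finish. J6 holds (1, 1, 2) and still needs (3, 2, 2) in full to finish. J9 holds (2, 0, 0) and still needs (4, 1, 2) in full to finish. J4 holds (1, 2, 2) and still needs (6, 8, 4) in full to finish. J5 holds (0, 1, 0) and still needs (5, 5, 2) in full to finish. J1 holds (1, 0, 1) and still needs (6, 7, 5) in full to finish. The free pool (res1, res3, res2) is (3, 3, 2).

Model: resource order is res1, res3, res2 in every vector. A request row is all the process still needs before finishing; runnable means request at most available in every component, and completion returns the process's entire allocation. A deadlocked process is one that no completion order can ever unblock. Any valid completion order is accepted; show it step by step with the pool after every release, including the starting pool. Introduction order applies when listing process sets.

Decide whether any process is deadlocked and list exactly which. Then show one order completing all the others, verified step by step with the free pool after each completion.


No process is deadlocked.
Key observation: there is always a runnable process — J6 first — so the state unwinds completely.
The rest can finish in the order J6, J7, J2, J5, J9, J1, J4. Step-by-step check:
  pool = (3, 3, 2)
  J6: need (3, 2, 2) fits (3, 3, 2); releases (1, 1, 2), pool now (4, 4, 4)
  J7: need (1, 4, 1) fits (4, 4, 4); releases (3, 3, 1), pool now (7, 7, 5)
  J2: need (4, 4, 3) fits (7, 7, 5); releases (2, 2, 2), pool now (9, 9, 7)
  J5: need (5, 5, 2) fits (9, 9, 7); releases (0, 1, 0), pool now (9, 10, 7)
  J9: need (4, 1, 2) fits (9, 10, 7); releases (2, 0, 0), pool now (11, 10, 7)
  J1: need (6, 7, 5) fits (11, 10, 7); releases (1, 0, 1), pool now (12, 10, 8)
  J4: need (6, 8, 4) fits (12, 10, 8); releases (1, 2, 2), pool now (13, 12, 10)


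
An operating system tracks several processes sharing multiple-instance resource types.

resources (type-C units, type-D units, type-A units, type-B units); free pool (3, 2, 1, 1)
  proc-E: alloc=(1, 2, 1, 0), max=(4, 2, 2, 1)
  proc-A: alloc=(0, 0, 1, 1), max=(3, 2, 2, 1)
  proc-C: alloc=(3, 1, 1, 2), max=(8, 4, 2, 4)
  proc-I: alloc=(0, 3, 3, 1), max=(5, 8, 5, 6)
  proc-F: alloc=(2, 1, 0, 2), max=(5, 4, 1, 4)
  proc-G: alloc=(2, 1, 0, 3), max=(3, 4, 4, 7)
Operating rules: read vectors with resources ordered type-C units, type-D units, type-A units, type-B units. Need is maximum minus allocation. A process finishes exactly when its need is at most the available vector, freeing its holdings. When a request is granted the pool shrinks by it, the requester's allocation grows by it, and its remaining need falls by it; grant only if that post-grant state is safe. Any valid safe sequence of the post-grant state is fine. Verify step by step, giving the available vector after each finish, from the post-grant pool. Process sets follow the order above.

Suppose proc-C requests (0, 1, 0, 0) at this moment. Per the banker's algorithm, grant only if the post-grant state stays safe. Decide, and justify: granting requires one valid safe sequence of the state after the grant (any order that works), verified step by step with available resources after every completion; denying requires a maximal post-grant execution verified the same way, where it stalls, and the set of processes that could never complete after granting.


GRANT. The post-grant state is safe; one safe sequence: proc-E, proc-A, proc-F, proc-C, proc-G, proc-I.
Key observation: the transfer keeps a workable pool ((3, 1, 1, 1)); proc-E starts the safe sequence.
Verifying the post-grant state step by step:
  pool = (3, 1, 1, 1)
  proc-E: need (3, 0, 1, 1) fits (3, 1, 1, 1); releases (1, 2, 1, 0), pool now (4, 3, 2, 1)
  proc-A: need (3, 2, 1, 0) fits (4, 3, 2, 1); releases (0, 0, 1, 1), pool now (4, 3, 3, 2)
  proc-F: need (3, 3, 1, 2) fits (4, 3, 3, 2); releases (2, 1, 0, 2), pool now (6, 4, 3, 4)
  proc-C: need (5, 2, 1, 2) fits (6, 4, 3, 4); releases (3, 2, 1, 2), pool now (9, 6, 4, 6)
  proc-G: need (1, 3, 4, 4) fits (9, 6, 4, 6); releases (2, 1, 0, 3), pool now (11, 7, 4, 9)
  proc-I: need (5, 5, 2, 5) fits (11, 7, 4, 9); releases (0, 3, 3, 1), pool now (11, 10, 7, 10)


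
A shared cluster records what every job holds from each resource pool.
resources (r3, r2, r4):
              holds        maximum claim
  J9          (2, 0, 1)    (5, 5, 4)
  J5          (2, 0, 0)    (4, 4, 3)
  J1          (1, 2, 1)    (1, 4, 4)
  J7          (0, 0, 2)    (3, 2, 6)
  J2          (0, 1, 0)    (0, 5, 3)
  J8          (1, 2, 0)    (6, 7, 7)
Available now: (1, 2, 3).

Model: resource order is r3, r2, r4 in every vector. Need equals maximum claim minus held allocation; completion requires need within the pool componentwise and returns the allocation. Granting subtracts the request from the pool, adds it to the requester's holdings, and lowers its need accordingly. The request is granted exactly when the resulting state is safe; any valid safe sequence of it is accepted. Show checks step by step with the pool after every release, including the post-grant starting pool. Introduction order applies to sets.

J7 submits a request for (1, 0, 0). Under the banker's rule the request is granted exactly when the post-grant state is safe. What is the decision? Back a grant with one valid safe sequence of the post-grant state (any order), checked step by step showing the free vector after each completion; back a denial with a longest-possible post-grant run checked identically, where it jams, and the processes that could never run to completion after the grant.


DENY. Granting would leave the state unsafe.
Key observation: r3 is the bottleneck — with J1, J2 done the pool holds (1, 5, 4), short of every remaining need.
On the post-grant state, J1, J2 is a maximal run — nothing extends it. Verifying each step:
  pool = (0, 2, 3)
  run J1 (needs (0, 2, 3), free (0, 2, 3)); after release of (1, 2, 1) the pool is (1, 4, 4)
  run J2 (needs (0, 4, 3), free (1, 4, 4)); after release of (0, 1, 0) the pool is (1, 5, 4)
  J9 cannot run: need (3, 5, 3) vs free (1, 5, 4) (insufficient r3)
  J5 cannot run: need (2, 4, 3) vs free (1, 5, 4) (insufficient r3)
  J7 cannot run: need (2, 2, 4) vs free (1, 5, 4) (insufficient r3)
  J8 cannot run: need (5, 5, 7) vs free (1, 5, 4) (insufficient r3 and r4)
Had the request been granted, J9, J5, J7 and J8 could never finish.


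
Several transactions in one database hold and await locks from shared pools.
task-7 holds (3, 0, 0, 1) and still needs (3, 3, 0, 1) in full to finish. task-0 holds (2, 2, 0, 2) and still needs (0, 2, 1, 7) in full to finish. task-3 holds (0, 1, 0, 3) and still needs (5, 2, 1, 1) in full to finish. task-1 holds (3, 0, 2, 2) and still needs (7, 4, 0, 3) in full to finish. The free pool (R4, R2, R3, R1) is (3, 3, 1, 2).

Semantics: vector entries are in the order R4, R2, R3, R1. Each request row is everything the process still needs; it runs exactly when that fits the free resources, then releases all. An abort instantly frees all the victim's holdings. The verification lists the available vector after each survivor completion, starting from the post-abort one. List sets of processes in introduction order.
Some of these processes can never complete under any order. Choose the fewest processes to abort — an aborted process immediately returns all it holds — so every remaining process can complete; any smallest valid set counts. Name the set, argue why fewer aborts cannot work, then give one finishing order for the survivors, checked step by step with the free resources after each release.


Abort task-0.
Key observation: task-1 was stuck for good until task-0 gave back (2, 2, 0, 2); in the order shown it finishes at step 3.
Minimality: the empty abort set fails — the state is deadlocked as it stands.
Survivors finish in the order: task-3, task-7, task-1. Step-by-step check (pool after the aborts first):
  pool = (5, 5, 1, 4)
  task-3 needs (5, 2, 1, 1) <= (5, 5, 1, 4) -> finishes; pool += (0, 1, 0, 3) = (5, 6, 1, 7)
  task-7 needs (3, 3, 0, 1) <= (5, 6, 1, 7) -> finishes; pool += (3, 0, 0, 1) = (8, 6, 1, 8)
  task-1 needs (7, 4, 0, 3) <= (8, 6, 1, 8) -> finishes; pool += (3, 0, 2, 2) = (11, 6, 3, 10)


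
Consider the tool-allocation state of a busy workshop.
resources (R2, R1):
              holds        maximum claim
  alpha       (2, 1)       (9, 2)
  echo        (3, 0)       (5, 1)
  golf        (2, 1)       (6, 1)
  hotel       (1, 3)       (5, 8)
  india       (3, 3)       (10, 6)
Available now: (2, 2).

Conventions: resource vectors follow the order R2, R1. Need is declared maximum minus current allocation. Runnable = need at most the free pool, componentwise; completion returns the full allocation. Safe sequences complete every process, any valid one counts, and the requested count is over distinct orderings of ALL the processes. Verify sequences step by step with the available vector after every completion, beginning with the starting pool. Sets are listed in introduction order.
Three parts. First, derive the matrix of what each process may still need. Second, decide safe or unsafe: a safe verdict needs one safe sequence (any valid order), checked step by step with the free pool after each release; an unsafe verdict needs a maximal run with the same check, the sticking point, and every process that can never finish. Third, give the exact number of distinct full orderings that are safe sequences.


(1) Need matrix, components ordered R2, R1:
  alpha: (7, 1)
  echo: (2, 1)
  golf: (4, 0)
  hotel: (4, 5)
  india: (7, 3)
(2) SAFE. One safe sequence: echo, golf, india, alpha, hotel.
Key observation: echo is the earliest step where a requested resource binds exactly: need (2, 1), pool (2, 2) at its turn.
Walking it through:
  pool = (2, 2)
  echo: need (2, 1) fits (2, 2); releases (3, 0), pool now (5, 2)
  golf: need (4, 0) fits (5, 2); releases (2, 1), pool now (7, 3)
  india: need (7, 3) fits (7, 3); releases (3, 3), pool now (10, 6)
  alpha: need (7, 1) fits (10, 6); releases (2, 1), pool now (12, 7)
  hotel: need (4, 5) fits (12, 7); releases (1, 3), pool now (13, 10)
(3) Precisely 3 of the possible complete orderings are safe sequences.


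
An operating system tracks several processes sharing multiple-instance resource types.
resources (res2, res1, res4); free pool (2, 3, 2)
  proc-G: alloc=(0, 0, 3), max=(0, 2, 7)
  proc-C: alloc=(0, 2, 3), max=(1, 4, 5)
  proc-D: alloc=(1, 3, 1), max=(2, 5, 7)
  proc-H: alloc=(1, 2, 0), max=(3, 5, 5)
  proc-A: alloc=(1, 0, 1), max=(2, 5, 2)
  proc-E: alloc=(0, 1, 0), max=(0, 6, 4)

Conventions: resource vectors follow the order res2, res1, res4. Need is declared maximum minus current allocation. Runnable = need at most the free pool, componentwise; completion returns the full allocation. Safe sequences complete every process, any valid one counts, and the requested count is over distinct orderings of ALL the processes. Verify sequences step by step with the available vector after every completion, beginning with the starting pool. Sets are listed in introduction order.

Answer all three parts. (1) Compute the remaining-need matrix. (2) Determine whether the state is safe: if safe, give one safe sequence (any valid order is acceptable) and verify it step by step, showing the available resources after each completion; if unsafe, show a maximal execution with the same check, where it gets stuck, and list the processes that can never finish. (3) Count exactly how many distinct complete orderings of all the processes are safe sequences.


(1) Need matrix, components ordered res2, res1, res4:
  proc-G: (0, 2, 4)
  proc-C: (1, 2, 2)
  proc-D: (1, 2, 6)
  proc-H: (2, 3, 5)
  proc-A: (1, 5, 1)
  proc-E: (0, 5, 4)
(2) The state is SAFE; one workable sequence: proc-C, proc-E, proc-A, proc-H, proc-G, proc-D.
Key observation: the order's first zero-slack moment is proc-C ((1, 2, 2) needed, (2, 3, 2) free — a requested resource with nothing to spare).
Verifying each step:
  pool = (2, 3, 2)
  proc-C needs (1, 2, 2) <= (2, 3, 2) -> finishes; pool += (0, 2, 3) = (2, 5, 5)
  proc-E needs (0, 5, 4) <= (2, 5, 5) -> finishes; pool += (0, 1, 0) = (2, 6, 5)
  proc-A needs (1, 5, 1) <= (2, 6, 5) -> finishes; pool += (1, 0, 1) = (3, 6, 6)
  proc-H needs (2, 3, 5) <= (3, 6, 6) -> finishes; pool += (1, 2, 0) = (4, 8, 6)
  proc-G needs (0, 2, 4) <= (4, 8, 6) -> finishes; pool += (0, 0, 3) = (4, 8, 9)
  proc-D needs (1, 2, 6) <= (4, 8, 9) -> finishes; pool += (1, 3, 1) = (5, 11, 10)
(3) Precisely 80 of the possible complete orderings are safe sequences.


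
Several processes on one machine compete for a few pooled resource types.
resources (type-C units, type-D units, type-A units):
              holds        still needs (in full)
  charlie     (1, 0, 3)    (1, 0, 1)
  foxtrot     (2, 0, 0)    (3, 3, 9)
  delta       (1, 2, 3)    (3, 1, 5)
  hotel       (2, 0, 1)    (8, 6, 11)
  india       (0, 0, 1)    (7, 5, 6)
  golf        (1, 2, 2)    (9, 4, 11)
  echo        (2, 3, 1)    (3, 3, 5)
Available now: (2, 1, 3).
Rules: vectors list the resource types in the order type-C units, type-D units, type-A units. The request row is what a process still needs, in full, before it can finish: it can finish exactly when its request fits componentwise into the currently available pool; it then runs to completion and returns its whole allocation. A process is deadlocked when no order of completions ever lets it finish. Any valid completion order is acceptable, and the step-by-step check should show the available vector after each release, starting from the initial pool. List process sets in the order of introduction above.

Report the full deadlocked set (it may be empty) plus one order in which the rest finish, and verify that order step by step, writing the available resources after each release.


No process is deadlocked.
Key observation: no deadlock: charlie fits now, and the freed resources carry the rest through.
One completion order for the rest: charlie, delta, echo, foxtrot, india, hotel, golf. Check, step by step:
  pool = (2, 1, 3)
  run charlie (needs (1, 0, 1), free (2, 1, 3)); after release of (1, 0, 3) the pool is (3, 1, 6)
  run delta (needs (3, 1, 5), free (3, 1, 6)); after release of (1, 2, 3) the pool is (4, 3, 9)
  run echo (needs (3, 3, 5), free (4, 3, 9)); after release of (2, 3, 1) the pool is (6, 6, 10)
  run foxtrot (needs (3, 3, 9), free (6, 6, 10)); after release of (2, 0, 0) the pool is (8, 6, 10)
  run india (needs (7, 5, 6), free (8, 6, 10)); after release of (0, 0, 1) the pool is (8, 6, 11)
  run hotel (needs (8, 6, 11), free (8, 6, 11)); after release of (2, 0, 1) the pool is (10, 6, 12)
  run golf (needs (9, 4, 11), free (10, 6, 12)); after release of (1, 2, 2) the pool is (11, 8, 14)


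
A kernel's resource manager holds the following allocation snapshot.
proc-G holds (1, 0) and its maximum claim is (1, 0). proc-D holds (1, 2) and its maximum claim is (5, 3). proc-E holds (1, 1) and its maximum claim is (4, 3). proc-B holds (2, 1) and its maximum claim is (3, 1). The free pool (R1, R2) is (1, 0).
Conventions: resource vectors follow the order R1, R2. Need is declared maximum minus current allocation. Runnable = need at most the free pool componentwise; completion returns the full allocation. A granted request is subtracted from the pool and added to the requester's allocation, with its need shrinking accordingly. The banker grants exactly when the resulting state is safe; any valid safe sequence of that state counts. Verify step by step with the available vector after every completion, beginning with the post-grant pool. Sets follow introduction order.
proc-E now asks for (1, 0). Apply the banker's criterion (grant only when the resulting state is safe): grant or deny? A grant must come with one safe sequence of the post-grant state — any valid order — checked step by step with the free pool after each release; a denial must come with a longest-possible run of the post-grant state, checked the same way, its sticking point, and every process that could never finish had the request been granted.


DENY: after the grant no complete ordering would exist.
Key observation: after proc-G, proc-B the pool peaks at (3, 1), and each blocked process is short somewhere: proc-D on R1; proc-E on R2.
After a pretend grant, a maximal execution: proc-G, proc-B — then nothing else fits. Step-by-step check:
  pool = (0, 0)
  run proc-G (needs (0, 0), free (0, 0)); after release of (1, 0) the pool is (1, 0)
  run proc-B (needs (1, 0), free (1, 0)); after release of (2, 1) the pool is (3, 1)
  blocked: proc-D wants (4, 1), pool (3, 1) — not enough R1
  blocked: proc-E wants (2, 2), pool (3, 1) — not enough R2
Processes that could never finish after the grant: proc-D and proc-E.


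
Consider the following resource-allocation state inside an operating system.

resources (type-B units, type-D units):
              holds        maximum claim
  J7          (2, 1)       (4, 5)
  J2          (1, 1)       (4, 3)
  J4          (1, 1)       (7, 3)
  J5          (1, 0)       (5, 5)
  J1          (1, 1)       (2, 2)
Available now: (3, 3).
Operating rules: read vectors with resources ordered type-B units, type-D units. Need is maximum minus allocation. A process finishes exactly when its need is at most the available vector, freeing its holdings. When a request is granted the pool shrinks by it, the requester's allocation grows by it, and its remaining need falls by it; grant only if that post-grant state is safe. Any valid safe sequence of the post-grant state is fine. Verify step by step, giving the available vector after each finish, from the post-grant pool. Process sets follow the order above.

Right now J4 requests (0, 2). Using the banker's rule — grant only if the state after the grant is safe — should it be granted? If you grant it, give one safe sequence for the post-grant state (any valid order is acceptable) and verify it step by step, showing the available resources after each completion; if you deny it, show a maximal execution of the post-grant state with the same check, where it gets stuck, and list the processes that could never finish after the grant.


DENY — the pretend-granted state is unsafe.
Key observation: after J1, J2 the pool peaks at (5, 3), and each blocked process is short somewhere: J7 on type-D units; J4 on type-B units; J5 on type-D units.
After a pretend grant, a maximal execution: J1, J2 — then nothing else fits. Check, step by step:
  pool = (3, 1)
  J1 needs (1, 1) <= (3, 1) -> finishes; pool += (1, 1) = (4, 2)
  J2 needs (3, 2) <= (4, 2) -> finishes; pool += (1, 1) = (5, 3)
  J7 cannot run: need (2, 4) vs free (5, 3) (insufficient type-D units)
  J4 cannot run: need (6, 0) vs free (5, 3) (insufficient type-B units)
  J5 cannot run: need (4, 5) vs free (5, 3) (insufficient type-D units)
Post-grant, the permanently blocked set is J7, J4 and J5.


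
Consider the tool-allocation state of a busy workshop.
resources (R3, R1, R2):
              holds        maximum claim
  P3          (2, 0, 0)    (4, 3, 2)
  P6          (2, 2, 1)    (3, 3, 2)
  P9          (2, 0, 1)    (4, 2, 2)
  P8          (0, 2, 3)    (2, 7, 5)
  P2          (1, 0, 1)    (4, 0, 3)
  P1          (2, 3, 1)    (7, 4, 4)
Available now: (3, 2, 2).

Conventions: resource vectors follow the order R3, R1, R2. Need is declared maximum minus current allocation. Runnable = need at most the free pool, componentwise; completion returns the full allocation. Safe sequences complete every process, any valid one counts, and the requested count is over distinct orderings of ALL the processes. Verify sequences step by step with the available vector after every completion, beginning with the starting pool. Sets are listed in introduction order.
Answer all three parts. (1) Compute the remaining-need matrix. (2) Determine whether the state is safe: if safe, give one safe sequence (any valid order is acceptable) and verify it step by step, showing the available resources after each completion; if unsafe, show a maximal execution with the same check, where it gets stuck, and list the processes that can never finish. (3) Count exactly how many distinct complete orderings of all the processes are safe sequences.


(1) Outstanding need per process (order R3, R1, R2):
  P3: (2, 3, 2)
  P6: (1, 1, 1)
  P9: (2, 2, 1)
  P8: (2, 5, 2)
  P2: (3, 0, 2)
  P1: (5, 1, 3)
(2) SAFE. One safe sequence: P2, P6, P1, P3, P9, P8.
Key observation: P2 marks the first exact bind of the order: its need (3, 0, 2) fits the free (3, 2, 2) with zero slack on a requested resource.
Walking it through:
  pool = (3, 2, 2)
  P2: need (3, 0, 2) fits (3, 2, 2); releases (1, 0, 1), pool now (4, 2, 3)
  P6: need (1, 1, 1) fits (4, 2, 3); releases (2, 2, 1), pool now (6, 4, 4)
  P1: need (5, 1, 3) fits (6, 4, 4); releases (2, 3, 1), pool now (8, 7, 5)
  P3: need (2, 3, 2) fits (8, 7, 5); releases (2, 0, 0), pool now (10, 7, 5)
  P9: need (2, 2, 1) fits (10, 7, 5); releases (2, 0, 1), pool now (12, 7, 6)
  P8: need (2, 5, 2) fits (12, 7, 6); releases (0, 2, 3), pool now (12, 9, 9)
(3) Precisely 126 of the possible complete orderings are safe sequences.


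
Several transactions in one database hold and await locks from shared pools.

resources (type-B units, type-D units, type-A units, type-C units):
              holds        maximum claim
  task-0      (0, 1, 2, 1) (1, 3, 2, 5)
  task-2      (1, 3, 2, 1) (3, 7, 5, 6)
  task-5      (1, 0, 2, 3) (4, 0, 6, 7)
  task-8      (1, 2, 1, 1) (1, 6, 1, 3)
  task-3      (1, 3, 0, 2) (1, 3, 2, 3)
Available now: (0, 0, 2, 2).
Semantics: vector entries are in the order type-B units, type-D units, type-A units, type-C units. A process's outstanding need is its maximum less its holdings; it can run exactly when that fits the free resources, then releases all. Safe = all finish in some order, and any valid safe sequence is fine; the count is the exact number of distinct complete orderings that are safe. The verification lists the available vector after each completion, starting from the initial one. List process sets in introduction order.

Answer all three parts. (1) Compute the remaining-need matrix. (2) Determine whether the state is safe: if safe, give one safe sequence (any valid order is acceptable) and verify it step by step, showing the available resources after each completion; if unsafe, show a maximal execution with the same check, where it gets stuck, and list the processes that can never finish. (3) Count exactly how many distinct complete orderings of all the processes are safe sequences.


(1) Remaining need (order type-B units, type-D units, type-A units, type-C units):
  task-0: (1, 2, 0, 4)
  task-2: (2, 4, 3, 5)
  task-5: (3, 0, 4, 4)
  task-8: (0, 4, 0, 2)
  task-3: (0, 0, 2, 1)
(2) SAFE. One safe sequence: task-3, task-0, task-8, task-2, task-5.
Key observation: the first exact fit in this order is task-3 — it needs (0, 0, 2, 1) with (0, 0, 2, 2) free, meeting a requested resource to the last unit.
Walking it through:
  pool = (0, 0, 2, 2)
  run task-3 (needs (0, 0, 2, 1), free (0, 0, 2, 2)); after release of (1, 3, 0, 2) the pool is (1, 3, 2, 4)
  run task-0 (needs (1, 2, 0, 4), free (1, 3, 2, 4)); after release of (0, 1, 2, 1) the pool is (1, 4, 4, 5)
  run task-8 (needs (0, 4, 0, 2), free (1, 4, 4, 5)); after release of (1, 2, 1, 1) the pool is (2, 6, 5, 6)
  run task-2 (needs (2, 4, 3, 5), free (2, 6, 5, 6)); after release of (1, 3, 2, 1) the pool is (3, 9, 7, 7)
  run task-5 (needs (3, 0, 4, 4), free (3, 9, 7, 7)); after release of (1, 0, 2, 3) the pool is (4, 9, 9, 10)
(3) Precisely 1 of the possible complete orderings is a safe sequence.


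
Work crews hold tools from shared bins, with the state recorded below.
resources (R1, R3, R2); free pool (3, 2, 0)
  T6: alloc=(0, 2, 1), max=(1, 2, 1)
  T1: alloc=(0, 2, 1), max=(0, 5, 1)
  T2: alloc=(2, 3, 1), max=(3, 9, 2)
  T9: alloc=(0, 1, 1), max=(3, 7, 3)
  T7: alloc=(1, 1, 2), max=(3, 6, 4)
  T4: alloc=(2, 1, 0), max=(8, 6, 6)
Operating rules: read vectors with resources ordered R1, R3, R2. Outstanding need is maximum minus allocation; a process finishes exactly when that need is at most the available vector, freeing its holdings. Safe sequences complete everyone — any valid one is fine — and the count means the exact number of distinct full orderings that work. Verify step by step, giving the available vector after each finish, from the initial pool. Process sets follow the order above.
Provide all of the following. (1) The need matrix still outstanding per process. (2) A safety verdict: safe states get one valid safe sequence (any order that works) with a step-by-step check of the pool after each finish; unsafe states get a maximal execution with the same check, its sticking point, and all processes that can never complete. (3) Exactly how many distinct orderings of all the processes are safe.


(1) Remaining need (order R1, R3, R2):
  T6: (1, 0, 0)
  T1: (0, 3, 0)
  T2: (1, 6, 1)
  T9: (3, 6, 2)
  T7: (2, 5, 2)
  T4: (6, 5, 6)
(2) SAFE. One safe sequence: T6, T1, T7, T2, T9, T4.
Key observation: the first exact fit in this order is T7 — it needs (2, 5, 2) with (3, 6, 2) free, meeting a requested resource to the last unit.
Walking it through:
  pool = (3, 2, 0)
  T6: need (1, 0, 0) fits (3, 2, 0); releases (0, 2, 1), pool now (3, 4, 1)
  T1: need (0, 3, 0) fits (3, 4, 1); releases (0, 2, 1), pool now (3, 6, 2)
  T7: need (2, 5, 2) fits (3, 6, 2); releases (1, 1, 2), pool now (4, 7, 4)
  T2: need (1, 6, 1) fits (4, 7, 4); releases (2, 3, 1), pool now (6, 10, 5)
  T9: need (3, 6, 2) fits (6, 10, 5); releases (0, 1, 1), pool now (6, 11, 6)
  T4: need (6, 5, 6) fits (6, 11, 6); releases (2, 1, 0), pool now (8, 12, 6)
(3) Precisely 6 of the possible complete orderings are safe sequences.


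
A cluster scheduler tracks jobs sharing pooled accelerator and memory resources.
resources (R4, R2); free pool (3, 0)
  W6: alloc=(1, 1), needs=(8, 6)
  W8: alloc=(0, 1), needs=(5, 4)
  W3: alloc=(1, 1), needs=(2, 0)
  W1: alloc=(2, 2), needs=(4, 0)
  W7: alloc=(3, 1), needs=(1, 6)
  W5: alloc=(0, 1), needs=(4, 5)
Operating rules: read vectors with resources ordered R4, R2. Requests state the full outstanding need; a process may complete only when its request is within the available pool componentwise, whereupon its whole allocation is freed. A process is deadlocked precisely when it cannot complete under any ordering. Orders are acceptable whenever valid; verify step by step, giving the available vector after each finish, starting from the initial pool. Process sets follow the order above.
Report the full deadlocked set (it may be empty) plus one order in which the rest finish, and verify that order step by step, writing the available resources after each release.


The deadlocked set is W6, W8, W7 and W5.
Key observation: R2 is the bottleneck — with W3, W1 done the pool holds (6, 3), short of every remaining need.
A valid finishing order for the others: W3, W1. Step-by-step check:
  pool = (3, 0)
  W3 needs (2, 0) <= (3, 0) -> finishes; pool += (1, 1) = (4, 1)
  W1 needs (4, 0) <= (4, 1) -> finishes; pool += (2, 2) = (6, 3)
The blocked processes can never fit:
  W6 still needs (8, 6) but only (6, 3) is free — short on R4 and R2
  W8 still needs (5, 4) but only (6, 3) is free — short on R2
  W7 still needs (1, 6) but only (6, 3) is free — short on R2
  W5 still needs (4, 5) but only (6, 3) is free — short on R2


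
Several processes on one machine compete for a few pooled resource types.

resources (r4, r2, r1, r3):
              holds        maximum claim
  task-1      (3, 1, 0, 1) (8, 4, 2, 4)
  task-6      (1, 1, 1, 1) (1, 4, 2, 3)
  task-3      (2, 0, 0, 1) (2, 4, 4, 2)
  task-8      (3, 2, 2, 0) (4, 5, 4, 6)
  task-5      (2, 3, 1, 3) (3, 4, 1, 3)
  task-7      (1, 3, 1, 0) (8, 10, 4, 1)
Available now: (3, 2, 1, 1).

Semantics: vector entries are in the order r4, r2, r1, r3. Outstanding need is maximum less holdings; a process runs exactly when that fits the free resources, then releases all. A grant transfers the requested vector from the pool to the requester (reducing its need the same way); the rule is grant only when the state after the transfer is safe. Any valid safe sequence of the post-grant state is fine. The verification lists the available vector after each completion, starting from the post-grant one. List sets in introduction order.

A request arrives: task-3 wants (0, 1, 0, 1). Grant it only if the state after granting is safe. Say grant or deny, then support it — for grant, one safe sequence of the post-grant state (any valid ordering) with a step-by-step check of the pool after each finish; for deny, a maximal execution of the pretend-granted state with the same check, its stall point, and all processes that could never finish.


DENY — the pretend-granted state is unsafe.
Key observation: after task-5, task-1, task-6 the pool peaks at (9, 6, 3, 5), and each blocked process is short somewhere: task-3 on r1; task-8 on r3; task-7 on r2.
On the post-grant state, task-5, task-1, task-6 is a maximal run — nothing extends it. Step-by-step check:
  pool = (3, 1, 1, 0)
  task-5 needs (1, 1, 0, 0) <= (3, 1, 1, 0) -> finishes; pool += (2, 3, 1, 3) = (5, 4, 2, 3)
  task-1 needs (5, 3, 2, 3) <= (5, 4, 2, 3) -> finishes; pool += (3, 1, 0, 1) = (8, 5, 2, 4)
  task-6 needs (0, 3, 1, 2) <= (8, 5, 2, 4) -> finishes; pool += (1, 1, 1, 1) = (9, 6, 3, 5)
  task-3 cannot run: need (0, 3, 4, 0) vs free (9, 6, 3, 5) (insufficient r1)
  task-8 cannot run: need (1, 3, 2, 6) vs free (9, 6, 3, 5) (insufficient r3)
  task-7 cannot run: need (7, 7, 3, 1) vs free (9, 6, 3, 5) (insufficient r2)
Had the request been granted, task-3, task-8 and task-7 could never finish.


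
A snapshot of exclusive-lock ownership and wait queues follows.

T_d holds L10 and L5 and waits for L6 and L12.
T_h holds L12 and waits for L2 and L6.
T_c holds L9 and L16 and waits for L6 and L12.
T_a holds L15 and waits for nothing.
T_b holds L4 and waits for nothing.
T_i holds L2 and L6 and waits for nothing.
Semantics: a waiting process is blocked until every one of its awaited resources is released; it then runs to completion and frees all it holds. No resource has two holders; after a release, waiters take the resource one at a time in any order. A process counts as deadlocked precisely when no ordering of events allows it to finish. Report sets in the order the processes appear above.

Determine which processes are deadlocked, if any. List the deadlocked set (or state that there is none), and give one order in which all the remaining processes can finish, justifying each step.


Nothing here is deadlocked.
Key observation: there is no circular wait here — follow any chain and it reaches a process that is free to run now.
A valid finishing order for the others: T_b, T_i, T_h, T_a, T_d, T_c.
Walking it through:
  run T_b (it waits on nothing); releases L4
  run T_i (it waits on nothing); releases L2 and L6
  T_h waits on L2 and L6 — all released -> runs and releases L12
  run T_a (it waits on nothing); releases L15
  T_d waits on L6 and L12 — all released -> runs and releases L10 and L5
  T_c waits on L6 and L12 — all released -> runs and releases L9 and L16
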